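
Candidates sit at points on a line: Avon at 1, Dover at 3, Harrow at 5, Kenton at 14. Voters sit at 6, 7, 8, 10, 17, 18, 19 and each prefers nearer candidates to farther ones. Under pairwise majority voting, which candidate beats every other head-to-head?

Kenton

With single-peaked preferences on a line, the Condorcet winner is the candidate closest to the median voter.
The median voter (position 10) is closest to Kenton at 14.
Check: Kenton vs Dover — voters closer to Kenton: 4 of 7.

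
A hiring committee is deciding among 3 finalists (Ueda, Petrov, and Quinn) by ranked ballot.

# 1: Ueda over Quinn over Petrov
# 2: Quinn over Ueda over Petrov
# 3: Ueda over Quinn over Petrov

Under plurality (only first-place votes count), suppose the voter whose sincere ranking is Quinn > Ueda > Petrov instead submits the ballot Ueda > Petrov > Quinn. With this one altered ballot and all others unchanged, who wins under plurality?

First-place totals with the altered ballot: Ueda 3, Petrov 0, Quinn 0.
The winner is unchanged: still Ueda.

Ueda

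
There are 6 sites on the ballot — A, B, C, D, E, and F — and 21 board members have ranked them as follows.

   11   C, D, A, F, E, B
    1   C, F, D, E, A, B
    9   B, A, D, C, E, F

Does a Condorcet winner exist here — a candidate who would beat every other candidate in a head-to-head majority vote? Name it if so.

Head-to-head results (21 voters total):
A vs B: A wins 12–9.
A vs C: C wins 12–9.
A vs D: D wins 12–9.
A vs E: A wins 20–1.
A vs F: A wins 20–1.
B vs C: C wins 12–9.
B vs D: D wins 12–9.
B vs E: E wins 12–9.
B vs F: F wins 12–9.
C vs D: C wins 12–9.
C vs E: C wins 21–0.
C vs F: C wins 21–0.
D vs E: D wins 21–0.
D vs F: D wins 20–1.
E vs F: F wins 12–9.
C beats each rival — A (12–9), B (12–9), D (12–9), E (21–0), F (21–0) — so C is the Condorcet winner.

C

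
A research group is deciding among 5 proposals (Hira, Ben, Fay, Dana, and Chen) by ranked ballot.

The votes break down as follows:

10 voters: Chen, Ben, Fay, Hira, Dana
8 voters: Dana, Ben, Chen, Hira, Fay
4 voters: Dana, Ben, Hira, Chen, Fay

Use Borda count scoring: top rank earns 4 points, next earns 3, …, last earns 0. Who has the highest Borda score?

Ben

Borda scores:
  Hira: 10·1 + 8·1 + 4·2 = 26
  Ben: 10·3 + 8·3 + 4·3 = 66
  Fay: 10·2 + 8·0 + 4·0 = 20
  Dana: 10·0 + 8·4 + 4·4 = 48
  Chen: 10·4 + 8·2 + 4·1 = 60
Ben has the highest total.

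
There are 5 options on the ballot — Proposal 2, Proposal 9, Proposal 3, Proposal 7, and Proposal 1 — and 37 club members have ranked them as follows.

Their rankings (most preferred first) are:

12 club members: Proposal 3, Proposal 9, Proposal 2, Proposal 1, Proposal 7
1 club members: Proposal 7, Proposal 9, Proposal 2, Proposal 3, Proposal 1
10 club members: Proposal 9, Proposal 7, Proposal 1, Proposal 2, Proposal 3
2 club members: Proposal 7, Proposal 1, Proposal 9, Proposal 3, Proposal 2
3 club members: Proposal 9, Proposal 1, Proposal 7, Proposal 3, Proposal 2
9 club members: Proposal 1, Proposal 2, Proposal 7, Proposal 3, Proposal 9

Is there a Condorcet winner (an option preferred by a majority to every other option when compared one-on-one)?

Head-to-head results (37 voters total):
Proposal 2 vs Proposal 9: Proposal 9 wins 28–9.
Proposal 2 vs Proposal 3: Proposal 2 wins 20–17.
Proposal 2 vs Proposal 7: Proposal 2 wins 21–16.
Proposal 2 vs Proposal 1: Proposal 1 wins 24–13.
Proposal 9 vs Proposal 3: Proposal 3 wins 21–16.
Proposal 9 vs Proposal 7: Proposal 9 wins 25–12.
Proposal 9 vs Proposal 1: Proposal 9 wins 26–11.
Proposal 3 vs Proposal 7: Proposal 7 wins 25–12.
Proposal 3 vs Proposal 1: Proposal 1 wins 24–13.
Proposal 7 vs Proposal 1: Proposal 1 wins 24–13.
No candidate beats all others: Proposal 2 beats Proposal 3 beats Proposal 9 beats Proposal 2, a majority cycle.

No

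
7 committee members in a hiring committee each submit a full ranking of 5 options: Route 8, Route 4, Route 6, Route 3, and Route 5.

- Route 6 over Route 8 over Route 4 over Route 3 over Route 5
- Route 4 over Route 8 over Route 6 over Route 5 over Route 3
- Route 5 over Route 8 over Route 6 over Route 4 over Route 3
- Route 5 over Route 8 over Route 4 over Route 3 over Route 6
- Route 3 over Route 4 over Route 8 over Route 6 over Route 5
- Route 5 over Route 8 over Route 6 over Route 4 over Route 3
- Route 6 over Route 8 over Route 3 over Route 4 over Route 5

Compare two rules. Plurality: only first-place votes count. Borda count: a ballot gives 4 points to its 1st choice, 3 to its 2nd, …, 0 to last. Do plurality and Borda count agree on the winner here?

No

Plurality first-place counts: Route 8 0, Route 4 1, Route 6 2, Route 3 1, Route 5 3 → Route 5.
Borda totals: Route 8 20, Route 4 14, Route 6 15, Route 3 8, Route 5 13 → Route 8.
The two rules disagree: plurality picks Route 5, Borda picks Route 8.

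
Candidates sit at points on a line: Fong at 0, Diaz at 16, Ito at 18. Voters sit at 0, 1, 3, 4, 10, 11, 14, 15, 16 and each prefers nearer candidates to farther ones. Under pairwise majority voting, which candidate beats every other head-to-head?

Diaz

With single-peaked preferences on a line, the Condorcet winner is the candidate closest to the median voter.
The median voter (position 10) is closest to Diaz at 16.
Check: Diaz vs Fong — voters closer to Diaz: 5 of 9.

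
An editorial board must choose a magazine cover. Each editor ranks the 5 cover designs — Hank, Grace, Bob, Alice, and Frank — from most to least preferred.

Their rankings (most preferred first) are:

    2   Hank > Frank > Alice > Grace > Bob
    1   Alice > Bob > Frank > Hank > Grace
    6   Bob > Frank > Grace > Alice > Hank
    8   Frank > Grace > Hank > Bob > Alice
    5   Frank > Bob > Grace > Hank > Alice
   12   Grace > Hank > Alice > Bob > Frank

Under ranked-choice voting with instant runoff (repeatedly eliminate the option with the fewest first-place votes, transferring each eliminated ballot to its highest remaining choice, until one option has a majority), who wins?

Frank

Round 1: Frank 13, Grace 12, Bob 6, Hank 2, Alice 1. Alice has the fewest and is eliminated.
Round 2: Frank 13, Grace 12, Bob 7, Hank 2. Hank has the fewest and is eliminated.
Round 3: Frank 15, Grace 12, Bob 7. Bob has the fewest and is eliminated.
Round 4: Frank 22, Grace 12. Frank has a majority.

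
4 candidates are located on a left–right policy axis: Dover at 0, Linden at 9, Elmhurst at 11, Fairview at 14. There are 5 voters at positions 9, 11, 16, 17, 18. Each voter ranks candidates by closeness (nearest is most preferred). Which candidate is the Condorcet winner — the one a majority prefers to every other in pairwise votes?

Fairview

With single-peaked preferences on a line, the Condorcet winner is the candidate closest to the median voter.
The median voter (position 16) is closest to Fairview at 14.
Check: Fairview vs Elmhurst — voters closer to Fairview: 3 of 5.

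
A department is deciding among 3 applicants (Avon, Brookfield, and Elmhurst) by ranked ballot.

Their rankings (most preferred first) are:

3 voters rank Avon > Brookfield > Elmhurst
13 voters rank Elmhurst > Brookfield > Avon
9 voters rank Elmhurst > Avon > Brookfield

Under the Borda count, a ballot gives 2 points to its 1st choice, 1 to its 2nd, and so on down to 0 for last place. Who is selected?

Elmhurst

Borda scores:
  Avon: 3·2 + 13·0 + 9·1 = 15
  Brookfield: 3·1 + 13·1 + 9·0 = 16
  Elmhurst: 3·0 + 13·2 + 9·2 = 44
Elmhurst has the highest total.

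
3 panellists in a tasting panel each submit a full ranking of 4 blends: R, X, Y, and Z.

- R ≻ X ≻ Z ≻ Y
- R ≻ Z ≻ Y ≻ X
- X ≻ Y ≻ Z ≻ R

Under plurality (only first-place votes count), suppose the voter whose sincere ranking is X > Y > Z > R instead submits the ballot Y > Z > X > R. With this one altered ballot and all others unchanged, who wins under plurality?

R

First-place totals with the altered ballot: R 2, X 0, Y 1, Z 0.
The winner is unchanged: still R.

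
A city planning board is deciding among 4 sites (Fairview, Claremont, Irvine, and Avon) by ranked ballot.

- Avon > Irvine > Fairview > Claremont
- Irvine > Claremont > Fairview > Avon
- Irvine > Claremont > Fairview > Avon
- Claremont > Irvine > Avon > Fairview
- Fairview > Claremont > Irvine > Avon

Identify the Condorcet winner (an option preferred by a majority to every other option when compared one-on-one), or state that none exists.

Head-to-head results (5 voters total):
Fairview vs Claremont: Claremont wins 3–2.
Fairview vs Irvine: Irvine wins 4–1.
Fairview vs Avon: Fairview wins 3–2.
Claremont vs Irvine: Irvine wins 3–2.
Claremont vs Avon: Claremont wins 4–1.
Irvine vs Avon: Irvine wins 4–1.
Irvine beats each rival — Fairview (4–1), Claremont (3–2), Avon (4–1) — so Irvine is the Condorcet winner.

Irvine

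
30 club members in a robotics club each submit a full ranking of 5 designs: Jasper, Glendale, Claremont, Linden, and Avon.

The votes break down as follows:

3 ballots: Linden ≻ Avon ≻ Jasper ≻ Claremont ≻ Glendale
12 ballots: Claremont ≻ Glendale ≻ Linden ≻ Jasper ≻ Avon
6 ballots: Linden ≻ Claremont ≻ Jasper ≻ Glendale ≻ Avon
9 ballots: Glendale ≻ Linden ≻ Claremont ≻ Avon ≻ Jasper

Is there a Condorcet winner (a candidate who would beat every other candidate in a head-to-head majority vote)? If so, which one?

Head-to-head results (30 voters total):
Jasper vs Glendale: Glendale wins 21–9.
Jasper vs Claremont: Claremont wins 27–3.
Jasper vs Linden: Linden wins 30–0.
Jasper vs Avon: Jasper wins 18–12.
Glendale vs Claremont: Claremont wins 21–9.
Glendale vs Linden: Glendale wins 21–9.
Glendale vs Avon: Glendale wins 27–3.
Claremont vs Linden: Linden wins 18–12.
Claremont vs Avon: Claremont wins 27–3.
Linden vs Avon: Linden wins 30–0.
No candidate beats all others: Glendale beats Linden beats Claremont beats Glendale, a majority cycle.

None — there is no Condorcet winner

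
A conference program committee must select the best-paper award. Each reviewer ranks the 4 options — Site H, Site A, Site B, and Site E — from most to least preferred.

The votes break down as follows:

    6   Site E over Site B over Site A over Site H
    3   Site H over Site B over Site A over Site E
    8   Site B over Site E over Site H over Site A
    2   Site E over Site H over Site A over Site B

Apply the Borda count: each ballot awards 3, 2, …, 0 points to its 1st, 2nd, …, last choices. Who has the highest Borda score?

Borda scores:
  Site H: 6·0 + 3·3 + 8·1 + 2·2 = 21
  Site A: 6·1 + 3·1 + 8·0 + 2·1 = 11
  Site B: 6·2 + 3·2 + 8·3 + 2·0 = 42
  Site E: 6·3 + 3·0 + 8·2 + 2·3 = 40
Site B has the highest total.

Site B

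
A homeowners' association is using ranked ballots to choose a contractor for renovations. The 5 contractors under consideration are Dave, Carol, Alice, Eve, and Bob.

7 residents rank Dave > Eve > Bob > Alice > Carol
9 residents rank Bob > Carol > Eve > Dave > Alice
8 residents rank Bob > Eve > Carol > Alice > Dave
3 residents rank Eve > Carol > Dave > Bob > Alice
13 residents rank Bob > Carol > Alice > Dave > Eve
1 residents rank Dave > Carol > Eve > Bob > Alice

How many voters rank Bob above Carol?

Ballots ranking Bob above Carol: 7+9+8+13 = 37.
Ballots ranking Carol above Bob: 3+1 = 4.
So 37 of 41 voters prefer Bob to Carol.

37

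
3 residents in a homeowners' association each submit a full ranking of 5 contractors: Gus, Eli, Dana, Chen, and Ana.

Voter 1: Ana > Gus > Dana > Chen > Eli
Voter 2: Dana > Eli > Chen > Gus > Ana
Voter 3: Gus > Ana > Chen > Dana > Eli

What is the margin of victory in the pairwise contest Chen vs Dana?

1

Ballots ranking Chen above Dana: 1.
Ballots ranking Dana above Chen: 2.
Dana wins 2–1, a margin of 1.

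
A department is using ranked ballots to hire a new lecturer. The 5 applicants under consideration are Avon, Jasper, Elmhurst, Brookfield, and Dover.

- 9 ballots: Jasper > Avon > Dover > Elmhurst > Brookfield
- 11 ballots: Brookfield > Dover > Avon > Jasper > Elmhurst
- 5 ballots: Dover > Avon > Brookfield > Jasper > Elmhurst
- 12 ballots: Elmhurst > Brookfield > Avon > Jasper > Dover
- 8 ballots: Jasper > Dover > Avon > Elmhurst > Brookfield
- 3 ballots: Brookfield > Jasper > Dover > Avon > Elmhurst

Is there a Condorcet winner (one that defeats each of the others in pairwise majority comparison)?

Head-to-head results (48 voters total):
Avon vs Jasper: Avon wins 28–20.
Avon vs Elmhurst: Avon wins 36–12.
Avon vs Brookfield: Brookfield wins 26–22.
Avon vs Dover: Dover wins 27–21.
Jasper vs Elmhurst: Jasper wins 36–12.
Jasper vs Brookfield: Brookfield wins 31–17.
Jasper vs Dover: Jasper wins 32–16.
Elmhurst vs Brookfield: Elmhurst wins 29–19.
Elmhurst vs Dover: Dover wins 36–12.
Brookfield vs Dover: Brookfield wins 26–22.
No candidate beats all others: Avon beats Jasper beats Dover beats Avon, a majority cycle.

No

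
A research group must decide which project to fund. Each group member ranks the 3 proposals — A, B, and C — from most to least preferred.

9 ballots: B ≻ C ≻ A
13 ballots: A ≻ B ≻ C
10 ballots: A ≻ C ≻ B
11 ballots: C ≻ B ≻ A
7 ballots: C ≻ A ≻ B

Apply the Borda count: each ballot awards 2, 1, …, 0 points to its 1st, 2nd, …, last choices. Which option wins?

C

Borda scores:
  A: 9·0 + 13·2 + 10·2 + 11·0 + 7·1 = 53
  B: 9·2 + 13·1 + 10·0 + 11·1 + 7·0 = 42
  C: 9·1 + 13·0 + 10·1 + 11·2 + 7·2 = 55
C has the highest total.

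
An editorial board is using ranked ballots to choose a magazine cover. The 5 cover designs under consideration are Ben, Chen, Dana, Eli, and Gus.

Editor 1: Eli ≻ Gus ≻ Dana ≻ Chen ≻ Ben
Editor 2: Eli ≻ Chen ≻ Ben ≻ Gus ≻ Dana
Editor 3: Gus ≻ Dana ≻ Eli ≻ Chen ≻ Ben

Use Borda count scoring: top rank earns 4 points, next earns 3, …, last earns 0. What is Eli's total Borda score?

Borda scores:
  Ben: 0 + 2 + 0 = 2
  Chen: 1 + 3 + 1 = 5
  Dana: 2 + 0 + 3 = 5
  Eli: 4 + 4 + 2 = 10
  Gus: 3 + 1 + 4 = 8

10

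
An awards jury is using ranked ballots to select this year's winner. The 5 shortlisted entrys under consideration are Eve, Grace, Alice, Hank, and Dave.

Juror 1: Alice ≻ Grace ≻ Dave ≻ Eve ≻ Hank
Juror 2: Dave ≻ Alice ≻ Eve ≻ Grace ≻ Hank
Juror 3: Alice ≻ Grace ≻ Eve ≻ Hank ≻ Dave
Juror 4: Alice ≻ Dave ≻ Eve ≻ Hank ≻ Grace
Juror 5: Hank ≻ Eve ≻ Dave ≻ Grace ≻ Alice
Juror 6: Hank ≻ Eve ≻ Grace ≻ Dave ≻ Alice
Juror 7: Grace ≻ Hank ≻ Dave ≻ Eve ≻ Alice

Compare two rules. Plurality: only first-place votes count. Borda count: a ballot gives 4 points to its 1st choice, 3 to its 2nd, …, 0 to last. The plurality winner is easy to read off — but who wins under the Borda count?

Alice

Plurality first-place counts: Eve 0, Grace 1, Alice 3, Hank 2, Dave 1 → Alice.
Borda totals: Eve 14, Grace 14, Alice 15, Hank 13, Dave 14 → Alice.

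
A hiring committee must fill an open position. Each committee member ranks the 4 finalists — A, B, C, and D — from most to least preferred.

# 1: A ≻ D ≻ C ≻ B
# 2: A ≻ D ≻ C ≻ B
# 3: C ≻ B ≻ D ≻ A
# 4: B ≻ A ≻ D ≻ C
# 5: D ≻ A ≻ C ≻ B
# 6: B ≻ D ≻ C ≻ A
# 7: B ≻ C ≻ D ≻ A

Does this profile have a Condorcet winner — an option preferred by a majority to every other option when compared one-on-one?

No

Head-to-head results (7 voters total):
A vs B: B wins 4–3.
A vs C: A wins 4–3.
A vs D: D wins 4–3.
B vs C: C wins 4–3.
B vs D: B wins 4–3.
C vs D: D wins 5–2.
No candidate beats all others: A beats C beats B beats A, a majority cycle.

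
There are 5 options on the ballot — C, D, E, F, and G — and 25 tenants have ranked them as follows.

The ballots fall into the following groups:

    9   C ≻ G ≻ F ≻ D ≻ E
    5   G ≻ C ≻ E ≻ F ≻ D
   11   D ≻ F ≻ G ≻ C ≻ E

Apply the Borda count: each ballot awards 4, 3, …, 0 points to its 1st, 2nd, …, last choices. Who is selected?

Borda scores:
  C: 9·4 + 5·3 + 11·1 = 62
  D: 9·1 + 5·0 + 11·4 = 53
  E: 9·0 + 5·2 + 11·0 = 10
  F: 9·2 + 5·1 + 11·3 = 56
  G: 9·3 + 5·4 + 11·2 = 69
G has the highest total.

G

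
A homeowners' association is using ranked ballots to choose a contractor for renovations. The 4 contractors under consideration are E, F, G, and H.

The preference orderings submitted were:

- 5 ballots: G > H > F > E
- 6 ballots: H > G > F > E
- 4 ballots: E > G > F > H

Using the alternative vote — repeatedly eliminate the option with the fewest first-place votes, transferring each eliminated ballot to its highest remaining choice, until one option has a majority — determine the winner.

G

Round 1: H 6, G 5, E 4, F 0. F has the fewest and is eliminated.
Round 2: H 6, G 5, E 4. E has the fewest and is eliminated.
Round 3: G 9, H 6. G has a majority.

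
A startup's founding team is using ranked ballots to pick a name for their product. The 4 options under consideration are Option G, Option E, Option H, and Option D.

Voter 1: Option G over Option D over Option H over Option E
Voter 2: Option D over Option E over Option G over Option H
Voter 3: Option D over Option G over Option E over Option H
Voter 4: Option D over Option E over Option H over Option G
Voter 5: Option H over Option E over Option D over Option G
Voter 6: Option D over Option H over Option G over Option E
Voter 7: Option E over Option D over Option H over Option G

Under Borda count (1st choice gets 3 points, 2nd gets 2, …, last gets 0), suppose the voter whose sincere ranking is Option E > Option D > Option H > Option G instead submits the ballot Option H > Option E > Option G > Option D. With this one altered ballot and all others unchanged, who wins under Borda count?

Option D

Borda totals with the altered ballot: Option G 8, Option E 9, Option H 10, Option D 15.
The winner is unchanged: still Option D.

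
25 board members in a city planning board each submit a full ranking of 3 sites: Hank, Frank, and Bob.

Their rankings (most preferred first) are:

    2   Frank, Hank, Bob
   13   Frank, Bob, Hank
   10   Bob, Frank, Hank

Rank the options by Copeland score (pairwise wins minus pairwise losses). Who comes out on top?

Frank

Pairwise results:
  Hank vs Frank: Frank wins 25–0.
  Hank vs Bob: Bob wins 23–2.
  Frank vs Bob: Frank wins 15–10.
Copeland scores (wins − losses):
  Hank: 0 − 2 = -2
  Frank: 2 − 0 = 2
  Bob: 1 − 1 = 0
Frank has the best Copeland score.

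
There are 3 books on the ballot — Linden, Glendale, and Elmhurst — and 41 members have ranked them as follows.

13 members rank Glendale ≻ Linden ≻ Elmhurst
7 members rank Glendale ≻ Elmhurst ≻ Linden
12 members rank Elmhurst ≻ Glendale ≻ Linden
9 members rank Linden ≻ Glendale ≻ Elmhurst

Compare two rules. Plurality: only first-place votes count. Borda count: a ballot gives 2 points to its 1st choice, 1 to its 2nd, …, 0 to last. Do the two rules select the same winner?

Plurality first-place counts: Linden 9, Glendale 20, Elmhurst 12 → Glendale.
Borda totals: Linden 31, Glendale 61, Elmhurst 31 → Glendale.
The two rules agree on Glendale.

Yes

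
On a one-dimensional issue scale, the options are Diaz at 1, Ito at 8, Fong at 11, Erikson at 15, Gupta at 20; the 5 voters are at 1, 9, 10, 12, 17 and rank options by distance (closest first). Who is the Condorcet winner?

With single-peaked preferences on a line, the Condorcet winner is the candidate closest to the median voter.
The median voter (position 10) is closest to Fong at 11.
Check: Fong vs Ito — voters closer to Fong: 3 of 5.

Fong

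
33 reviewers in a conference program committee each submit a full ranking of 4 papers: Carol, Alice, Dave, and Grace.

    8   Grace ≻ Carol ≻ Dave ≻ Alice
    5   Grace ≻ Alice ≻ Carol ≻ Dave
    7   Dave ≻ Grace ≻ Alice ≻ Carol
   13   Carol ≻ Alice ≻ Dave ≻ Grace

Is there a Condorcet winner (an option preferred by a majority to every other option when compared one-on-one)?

Head-to-head results (33 voters total):
Carol vs Alice: Carol wins 21–12.
Carol vs Dave: Carol wins 26–7.
Carol vs Grace: Grace wins 20–13.
Alice vs Dave: Alice wins 18–15.
Alice vs Grace: Grace wins 20–13.
Dave vs Grace: Dave wins 20–13.
No candidate beats all others: Carol beats Dave beats Grace beats Carol, a majority cycle.

No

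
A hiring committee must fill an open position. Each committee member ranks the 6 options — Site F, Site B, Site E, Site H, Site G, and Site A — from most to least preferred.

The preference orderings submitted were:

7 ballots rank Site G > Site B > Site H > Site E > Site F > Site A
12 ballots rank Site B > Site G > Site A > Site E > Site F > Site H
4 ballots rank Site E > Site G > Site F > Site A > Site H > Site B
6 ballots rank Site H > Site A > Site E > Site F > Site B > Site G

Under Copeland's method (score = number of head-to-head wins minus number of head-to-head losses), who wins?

Pairwise results:
  Site F vs Site B: Site B wins 19–10.
  Site F vs Site E: Site E wins 29–0.
  Site F vs Site H: Site F wins 16–13.
  Site F vs Site G: Site G wins 23–6.
  Site F vs Site A: Site A wins 18–11.
  Site B vs Site E: Site B wins 19–10.
  Site B vs Site H: Site B wins 19–10.
  Site B vs Site G: Site B wins 18–11.
  Site B vs Site A: Site B wins 19–10.
  Site E vs Site H: Site E wins 16–13.
  Site E vs Site G: Site G wins 19–10.
  Site E vs Site A: Site A wins 18–11.
  Site H vs Site G: Site G wins 23–6.
  Site H vs Site A: Site A wins 16–13.
  Site G vs Site A: Site G wins 23–6.
Copeland scores (wins − losses):
  Site F: 1 − 4 = -3
  Site B: 5 − 0 = 5
  Site E: 2 − 3 = -1
  Site H: 0 − 5 = -5
  Site G: 4 − 1 = 3
  Site A: 3 − 2 = 1
Site B has the best Copeland score.

Site B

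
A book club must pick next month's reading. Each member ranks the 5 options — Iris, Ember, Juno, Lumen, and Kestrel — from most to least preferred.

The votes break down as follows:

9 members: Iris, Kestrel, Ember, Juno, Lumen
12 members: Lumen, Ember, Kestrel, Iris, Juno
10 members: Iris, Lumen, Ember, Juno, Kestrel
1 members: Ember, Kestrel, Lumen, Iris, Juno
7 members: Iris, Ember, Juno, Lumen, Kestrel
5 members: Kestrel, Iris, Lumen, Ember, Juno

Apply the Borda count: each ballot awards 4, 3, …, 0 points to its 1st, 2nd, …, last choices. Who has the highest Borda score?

Iris

Borda scores:
  Iris: 9·4 + 12·1 + 10·4 + 1 + 7·4 + 5·3 = 132
  Ember: 9·2 + 12·3 + 10·2 + 4 + 7·3 + 5·1 = 104
  Juno: 9·1 + 12·0 + 10·1 + 0 + 7·2 + 5·0 = 33
  Lumen: 9·0 + 12·4 + 10·3 + 2 + 7·1 + 5·2 = 97
  Kestrel: 9·3 + 12·2 + 10·0 + 3 + 7·0 + 5·4 = 74
Iris has the highest total.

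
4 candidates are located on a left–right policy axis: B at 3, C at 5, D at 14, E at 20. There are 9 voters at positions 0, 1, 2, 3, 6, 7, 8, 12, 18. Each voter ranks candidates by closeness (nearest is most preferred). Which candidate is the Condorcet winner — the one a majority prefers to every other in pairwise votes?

With single-peaked preferences on a line, the Condorcet winner is the candidate closest to the median voter.
The median voter (position 6) is closest to C at 5.
Check: C vs B — voters closer to C: 5 of 9.

C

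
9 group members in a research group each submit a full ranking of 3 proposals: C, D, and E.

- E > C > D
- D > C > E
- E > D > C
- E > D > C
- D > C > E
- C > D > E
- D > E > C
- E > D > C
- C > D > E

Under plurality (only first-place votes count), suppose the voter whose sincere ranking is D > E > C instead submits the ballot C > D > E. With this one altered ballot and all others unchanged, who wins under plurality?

E

First-place totals with the altered ballot: C 3, D 2, E 4.
The winner is unchanged: still E.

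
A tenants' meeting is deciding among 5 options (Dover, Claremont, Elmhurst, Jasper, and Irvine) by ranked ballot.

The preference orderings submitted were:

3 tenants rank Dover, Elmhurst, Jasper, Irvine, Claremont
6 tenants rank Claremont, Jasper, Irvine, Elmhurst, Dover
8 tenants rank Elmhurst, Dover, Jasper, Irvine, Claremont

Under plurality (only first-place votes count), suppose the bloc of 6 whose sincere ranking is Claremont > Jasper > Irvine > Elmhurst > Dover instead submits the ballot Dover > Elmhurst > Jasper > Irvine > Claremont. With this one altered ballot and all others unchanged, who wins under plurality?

Dover

First-place totals with the altered ballot: Dover 9, Claremont 0, Elmhurst 8, Jasper 0, Irvine 0.
The switch changes the winner from Elmhurst to Dover.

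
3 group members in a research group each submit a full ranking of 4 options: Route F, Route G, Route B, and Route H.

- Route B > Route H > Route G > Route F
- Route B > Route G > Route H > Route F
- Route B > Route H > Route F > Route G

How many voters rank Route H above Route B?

0

Ballots ranking Route H above Route B: 0.
Ballots ranking Route B above Route H: 3.
So 0 of 3 voters prefer Route H to Route B.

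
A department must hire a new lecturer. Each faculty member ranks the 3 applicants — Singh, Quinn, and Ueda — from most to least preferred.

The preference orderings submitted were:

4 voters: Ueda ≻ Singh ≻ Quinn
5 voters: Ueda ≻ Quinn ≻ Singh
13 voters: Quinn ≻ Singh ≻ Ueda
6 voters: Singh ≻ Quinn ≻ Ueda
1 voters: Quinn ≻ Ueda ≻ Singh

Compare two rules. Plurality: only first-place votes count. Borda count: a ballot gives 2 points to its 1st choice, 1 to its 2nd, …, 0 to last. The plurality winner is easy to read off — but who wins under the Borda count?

Plurality first-place counts: Singh 6, Quinn 14, Ueda 9 → Quinn.
Borda totals: Singh 29, Quinn 39, Ueda 19 → Quinn.

Quinn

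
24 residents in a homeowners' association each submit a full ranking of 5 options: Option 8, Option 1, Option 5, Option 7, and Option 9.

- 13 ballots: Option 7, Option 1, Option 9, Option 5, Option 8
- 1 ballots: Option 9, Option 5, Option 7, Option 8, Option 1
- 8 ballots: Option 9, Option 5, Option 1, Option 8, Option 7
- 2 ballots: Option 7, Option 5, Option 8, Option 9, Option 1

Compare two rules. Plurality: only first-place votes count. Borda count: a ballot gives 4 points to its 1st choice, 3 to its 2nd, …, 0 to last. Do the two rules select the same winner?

No

Plurality first-place counts: Option 8 0, Option 1 0, Option 5 0, Option 7 15, Option 9 9 → Option 7.
Borda totals: Option 8 13, Option 1 55, Option 5 46, Option 7 62, Option 9 64 → Option 9.
The two rules disagree: plurality picks Option 7, Borda picks Option 9.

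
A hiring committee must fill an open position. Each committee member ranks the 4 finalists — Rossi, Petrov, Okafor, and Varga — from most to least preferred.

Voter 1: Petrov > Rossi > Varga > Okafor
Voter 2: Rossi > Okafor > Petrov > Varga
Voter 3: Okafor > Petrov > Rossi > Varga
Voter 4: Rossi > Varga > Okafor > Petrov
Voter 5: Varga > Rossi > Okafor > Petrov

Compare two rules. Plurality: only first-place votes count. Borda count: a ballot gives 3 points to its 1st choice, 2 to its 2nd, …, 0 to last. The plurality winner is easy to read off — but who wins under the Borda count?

Rossi

Plurality first-place counts: Rossi 2, Petrov 1, Okafor 1, Varga 1 → Rossi.
Borda totals: Rossi 11, Petrov 6, Okafor 7, Varga 6 → Rossi.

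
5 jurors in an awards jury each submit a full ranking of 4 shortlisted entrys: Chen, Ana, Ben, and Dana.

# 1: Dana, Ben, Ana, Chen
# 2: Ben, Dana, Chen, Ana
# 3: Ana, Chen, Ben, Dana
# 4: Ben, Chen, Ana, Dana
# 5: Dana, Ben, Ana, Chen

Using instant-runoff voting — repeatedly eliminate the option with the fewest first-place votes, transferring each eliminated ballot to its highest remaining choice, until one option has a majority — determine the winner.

Ben

Round 1: Ben 2, Dana 2, Ana 1, Chen 0. Chen has the fewest and is eliminated.
Round 2: Ben 2, Dana 2, Ana 1. Ana has the fewest and is eliminated.
Round 3: Ben 3, Dana 2. Ben has a majority.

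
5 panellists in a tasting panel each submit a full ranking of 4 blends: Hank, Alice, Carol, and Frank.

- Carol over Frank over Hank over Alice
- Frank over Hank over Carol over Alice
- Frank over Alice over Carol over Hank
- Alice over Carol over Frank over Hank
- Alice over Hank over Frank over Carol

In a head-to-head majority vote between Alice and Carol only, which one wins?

Ballots ranking Alice above Carol: 3.
Ballots ranking Carol above Alice: 2.
Alice wins the head-to-head, 3–2.

Alice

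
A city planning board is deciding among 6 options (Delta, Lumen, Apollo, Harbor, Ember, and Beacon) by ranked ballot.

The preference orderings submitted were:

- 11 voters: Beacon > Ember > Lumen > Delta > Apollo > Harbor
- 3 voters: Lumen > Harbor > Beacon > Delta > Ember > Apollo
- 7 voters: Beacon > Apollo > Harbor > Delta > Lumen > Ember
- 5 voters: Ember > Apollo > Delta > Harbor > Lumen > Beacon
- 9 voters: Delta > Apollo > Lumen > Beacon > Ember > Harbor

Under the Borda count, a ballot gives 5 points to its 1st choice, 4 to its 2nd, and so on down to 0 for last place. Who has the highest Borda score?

Borda scores:
  Delta: 11·2 + 3·2 + 7·2 + 5·3 + 9·5 = 102
  Lumen: 11·3 + 3·5 + 7·1 + 5·1 + 9·3 = 87
  Apollo: 11·1 + 3·0 + 7·4 + 5·4 + 9·4 = 95
  Harbor: 11·0 + 3·4 + 7·3 + 5·2 + 9·0 = 43
  Ember: 11·4 + 3·1 + 7·0 + 5·5 + 9·1 = 81
  Beacon: 11·5 + 3·3 + 7·5 + 5·0 + 9·2 = 117
Beacon has the highest total.

Beacon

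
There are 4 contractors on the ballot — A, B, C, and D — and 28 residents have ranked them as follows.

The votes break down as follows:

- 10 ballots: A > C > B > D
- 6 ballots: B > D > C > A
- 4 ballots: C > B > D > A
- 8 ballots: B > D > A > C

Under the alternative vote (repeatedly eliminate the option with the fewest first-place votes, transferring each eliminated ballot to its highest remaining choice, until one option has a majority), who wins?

Round 1: B 14, A 10, C 4, D 0. D has the fewest and is eliminated.
Round 2: B 14, A 10, C 4. C has the fewest and is eliminated.
Round 3: B 18, A 10. B has a majority.

B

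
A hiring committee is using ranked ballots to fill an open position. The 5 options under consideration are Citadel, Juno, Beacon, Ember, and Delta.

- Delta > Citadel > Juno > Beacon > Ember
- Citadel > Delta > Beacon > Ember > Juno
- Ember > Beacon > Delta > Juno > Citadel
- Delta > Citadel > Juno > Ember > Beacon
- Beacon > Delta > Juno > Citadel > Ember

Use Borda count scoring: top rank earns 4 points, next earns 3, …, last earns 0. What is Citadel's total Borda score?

11

Borda scores:
  Citadel: 3 + 4 + 0 + 3 + 1 = 11
  Juno: 2 + 0 + 1 + 2 + 2 = 7
  Beacon: 1 + 2 + 3 + 0 + 4 = 10
  Ember: 0 + 1 + 4 + 1 + 0 = 6
  Delta: 4 + 3 + 2 + 4 + 3 = 16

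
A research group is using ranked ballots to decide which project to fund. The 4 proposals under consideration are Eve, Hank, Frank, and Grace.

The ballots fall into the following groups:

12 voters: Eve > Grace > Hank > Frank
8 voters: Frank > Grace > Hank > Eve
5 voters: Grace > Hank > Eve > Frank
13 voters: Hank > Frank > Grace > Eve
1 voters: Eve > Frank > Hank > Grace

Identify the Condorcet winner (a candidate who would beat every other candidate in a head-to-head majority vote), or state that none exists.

Head-to-head results (39 voters total):
Eve vs Hank: Hank wins 26–13.
Eve vs Frank: Frank wins 21–18.
Eve vs Grace: Grace wins 26–13.
Hank vs Frank: Hank wins 30–9.
Hank vs Grace: Grace wins 25–14.
Frank vs Grace: Frank wins 22–17.
No candidate beats all others: Hank beats Frank beats Grace beats Hank, a majority cycle.

No Condorcet winner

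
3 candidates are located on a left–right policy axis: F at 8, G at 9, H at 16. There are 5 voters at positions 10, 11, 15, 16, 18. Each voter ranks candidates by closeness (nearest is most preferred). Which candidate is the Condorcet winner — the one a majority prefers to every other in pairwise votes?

H

With single-peaked preferences on a line, the Condorcet winner is the candidate closest to the median voter.
The median voter (position 15) is closest to H at 16.
Check: H vs G — voters closer to H: 3 of 5.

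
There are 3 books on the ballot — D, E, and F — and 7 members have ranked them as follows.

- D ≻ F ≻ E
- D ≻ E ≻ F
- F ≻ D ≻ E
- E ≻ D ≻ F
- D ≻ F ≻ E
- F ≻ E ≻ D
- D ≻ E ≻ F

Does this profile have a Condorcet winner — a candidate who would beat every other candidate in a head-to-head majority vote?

Yes

Head-to-head results (7 voters total):
D vs E: D wins 5–2.
D vs F: D wins 5–2.
E vs F: F wins 4–3.
D beats each rival — E (5–2), F (5–2) — so D is the Condorcet winner.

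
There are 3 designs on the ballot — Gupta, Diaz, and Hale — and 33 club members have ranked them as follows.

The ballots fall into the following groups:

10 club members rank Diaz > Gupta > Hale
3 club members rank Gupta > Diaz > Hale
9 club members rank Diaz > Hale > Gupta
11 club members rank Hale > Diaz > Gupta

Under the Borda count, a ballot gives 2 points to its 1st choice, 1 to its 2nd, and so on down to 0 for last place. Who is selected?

Diaz

Borda scores:
  Gupta: 10·1 + 3·2 + 9·0 + 11·0 = 16
  Diaz: 10·2 + 3·1 + 9·2 + 11·1 = 52
  Hale: 10·0 + 3·0 + 9·1 + 11·2 = 31
Diaz has the highest total.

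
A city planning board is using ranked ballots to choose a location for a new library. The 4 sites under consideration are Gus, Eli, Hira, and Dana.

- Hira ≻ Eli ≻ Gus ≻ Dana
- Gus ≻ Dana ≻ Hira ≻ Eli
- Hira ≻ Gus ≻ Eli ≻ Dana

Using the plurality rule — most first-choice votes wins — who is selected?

Hira

First-place vote totals:
  Gus: 1
  Eli: 0
  Hira: 2
  Dana: 0
Hira has the most first-place votes.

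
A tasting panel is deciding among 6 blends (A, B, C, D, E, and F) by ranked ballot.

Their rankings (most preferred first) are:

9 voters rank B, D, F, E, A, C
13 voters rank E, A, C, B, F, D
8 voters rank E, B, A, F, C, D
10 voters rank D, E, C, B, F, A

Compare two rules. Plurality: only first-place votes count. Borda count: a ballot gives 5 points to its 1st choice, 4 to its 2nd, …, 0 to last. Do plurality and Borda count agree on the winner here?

Plurality first-place counts: A 0, B 9, C 0, D 10, E 21, F 0 → E.
Borda totals: A 85, B 123, C 77, D 86, E 163, F 66 → E.
The two rules agree on E.

Yes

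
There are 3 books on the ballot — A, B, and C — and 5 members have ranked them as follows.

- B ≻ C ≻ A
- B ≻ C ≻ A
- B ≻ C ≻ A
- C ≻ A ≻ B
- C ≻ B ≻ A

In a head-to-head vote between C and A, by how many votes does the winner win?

Ballots ranking C above A: 5.
Ballots ranking A above C: 0.
C wins 5–0, a margin of 5.

5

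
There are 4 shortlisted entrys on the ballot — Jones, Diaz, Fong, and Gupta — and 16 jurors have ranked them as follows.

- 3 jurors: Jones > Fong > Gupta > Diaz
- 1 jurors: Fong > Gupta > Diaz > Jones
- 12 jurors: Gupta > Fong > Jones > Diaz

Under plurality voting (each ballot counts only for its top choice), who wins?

Gupta

First-place vote totals:
  Jones: 3
  Diaz: 0
  Fong: 1
  Gupta: 12
Gupta has the most first-place votes.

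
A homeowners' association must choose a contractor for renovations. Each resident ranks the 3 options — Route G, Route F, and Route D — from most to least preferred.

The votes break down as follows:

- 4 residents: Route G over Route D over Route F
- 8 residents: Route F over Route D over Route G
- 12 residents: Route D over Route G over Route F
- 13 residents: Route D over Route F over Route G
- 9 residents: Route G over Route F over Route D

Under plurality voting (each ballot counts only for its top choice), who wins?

Route D

First-place vote totals:
  Route G: 13
  Route F: 8
  Route D: 25
Route D has the most first-place votes.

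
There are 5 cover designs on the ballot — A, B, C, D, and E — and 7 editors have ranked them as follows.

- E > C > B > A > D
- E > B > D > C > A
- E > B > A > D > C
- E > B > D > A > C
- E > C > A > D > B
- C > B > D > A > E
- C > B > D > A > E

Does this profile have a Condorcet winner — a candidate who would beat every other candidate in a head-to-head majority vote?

Yes

Head-to-head results (7 voters total):
A vs B: B wins 6–1.
A vs C: C wins 5–2.
A vs D: D wins 4–3.
A vs E: E wins 5–2.
B vs C: C wins 4–3.
B vs D: B wins 6–1.
B vs E: E wins 5–2.
C vs D: C wins 4–3.
C vs E: E wins 5–2.
D vs E: E wins 5–2.
E beats each rival — A (5–2), B (5–2), C (5–2), D (5–2) — so E is the Condorcet winner.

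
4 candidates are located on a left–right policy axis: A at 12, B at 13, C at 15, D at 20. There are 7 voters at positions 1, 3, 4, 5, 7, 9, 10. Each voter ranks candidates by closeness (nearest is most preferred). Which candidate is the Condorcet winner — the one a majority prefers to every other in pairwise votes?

A

With single-peaked preferences on a line, the Condorcet winner is the candidate closest to the median voter.
The median voter (position 5) is closest to A at 12.
Check: A vs C — voters closer to A: 7 of 7.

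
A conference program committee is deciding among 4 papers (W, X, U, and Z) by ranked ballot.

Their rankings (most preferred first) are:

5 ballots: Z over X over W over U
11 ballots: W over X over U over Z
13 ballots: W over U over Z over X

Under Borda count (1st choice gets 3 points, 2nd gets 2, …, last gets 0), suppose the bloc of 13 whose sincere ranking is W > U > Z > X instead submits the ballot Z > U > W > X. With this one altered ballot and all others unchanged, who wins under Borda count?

Z

Borda totals with the altered ballot: W 51, X 32, U 37, Z 54.
The switch changes the winner from W to Z.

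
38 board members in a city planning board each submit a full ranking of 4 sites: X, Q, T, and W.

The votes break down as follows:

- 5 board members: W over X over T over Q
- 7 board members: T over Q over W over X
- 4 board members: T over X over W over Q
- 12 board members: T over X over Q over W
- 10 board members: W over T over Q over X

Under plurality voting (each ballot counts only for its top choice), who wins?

T

First-place vote totals:
  X: 0
  Q: 0
  T: 23
  W: 15
T has the most first-place votes.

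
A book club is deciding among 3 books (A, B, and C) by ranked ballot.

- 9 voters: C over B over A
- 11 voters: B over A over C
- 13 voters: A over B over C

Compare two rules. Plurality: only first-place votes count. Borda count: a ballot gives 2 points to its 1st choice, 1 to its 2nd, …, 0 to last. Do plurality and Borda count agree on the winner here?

No

Plurality first-place counts: A 13, B 11, C 9 → A.
Borda totals: A 37, B 44, C 18 → B.
The two rules disagree: plurality picks A, Borda picks B.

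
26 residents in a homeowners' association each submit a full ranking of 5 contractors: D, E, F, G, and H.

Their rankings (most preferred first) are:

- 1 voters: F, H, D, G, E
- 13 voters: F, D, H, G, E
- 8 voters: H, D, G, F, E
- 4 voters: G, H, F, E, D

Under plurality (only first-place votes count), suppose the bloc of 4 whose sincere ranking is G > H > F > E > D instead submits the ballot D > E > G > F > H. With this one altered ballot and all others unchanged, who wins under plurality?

F

First-place totals with the altered ballot: D 4, E 0, F 14, G 0, H 8.
The winner is unchanged: still F.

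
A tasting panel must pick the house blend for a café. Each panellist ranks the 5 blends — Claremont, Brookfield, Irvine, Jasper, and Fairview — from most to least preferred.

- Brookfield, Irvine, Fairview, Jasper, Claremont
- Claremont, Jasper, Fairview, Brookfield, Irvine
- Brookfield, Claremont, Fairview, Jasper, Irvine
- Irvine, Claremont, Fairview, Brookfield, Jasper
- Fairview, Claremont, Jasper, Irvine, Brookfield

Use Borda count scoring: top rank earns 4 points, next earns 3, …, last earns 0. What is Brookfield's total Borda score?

Borda scores:
  Claremont: 0 + 4 + 3 + 3 + 3 = 13
  Brookfield: 4 + 1 + 4 + 1 + 0 = 10
  Irvine: 3 + 0 + 0 + 4 + 1 = 8
  Jasper: 1 + 3 + 1 + 0 + 2 = 7
  Fairview: 2 + 2 + 2 + 2 + 4 = 12

10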